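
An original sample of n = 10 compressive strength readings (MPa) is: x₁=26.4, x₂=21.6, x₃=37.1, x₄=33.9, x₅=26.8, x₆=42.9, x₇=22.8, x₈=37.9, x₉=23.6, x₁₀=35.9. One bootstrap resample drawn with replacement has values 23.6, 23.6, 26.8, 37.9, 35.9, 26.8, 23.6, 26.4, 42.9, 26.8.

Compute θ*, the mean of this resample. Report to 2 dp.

Mean = (23.6 + 23.6 + 26.8 + 37.9 + 35.9 + 26.8 + 23.6 + 26.4 + 42.9 + 26.8) / 10 = 294.30 / 10 = 29.43

θ* = 29.43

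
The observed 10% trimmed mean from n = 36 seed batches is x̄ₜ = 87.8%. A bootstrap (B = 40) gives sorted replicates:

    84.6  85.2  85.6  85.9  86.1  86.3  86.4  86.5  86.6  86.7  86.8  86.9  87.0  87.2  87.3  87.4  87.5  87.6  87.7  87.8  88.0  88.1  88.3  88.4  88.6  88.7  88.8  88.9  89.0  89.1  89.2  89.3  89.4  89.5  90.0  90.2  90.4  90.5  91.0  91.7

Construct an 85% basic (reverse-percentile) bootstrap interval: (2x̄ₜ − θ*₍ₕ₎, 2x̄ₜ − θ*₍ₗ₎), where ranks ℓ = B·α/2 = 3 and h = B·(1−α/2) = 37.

(85.2, 90.0)

Percentile endpoints at ranks 3 and 37: θ*₍3₎ = 85.6, θ*₍37₎ = 90.4.
Basic interval reflects these around x̄ₜ:
  lower = 2 × 87.8 − 90.4 = 85.2
  upper = 2 × 87.8 − 85.6 = 90.0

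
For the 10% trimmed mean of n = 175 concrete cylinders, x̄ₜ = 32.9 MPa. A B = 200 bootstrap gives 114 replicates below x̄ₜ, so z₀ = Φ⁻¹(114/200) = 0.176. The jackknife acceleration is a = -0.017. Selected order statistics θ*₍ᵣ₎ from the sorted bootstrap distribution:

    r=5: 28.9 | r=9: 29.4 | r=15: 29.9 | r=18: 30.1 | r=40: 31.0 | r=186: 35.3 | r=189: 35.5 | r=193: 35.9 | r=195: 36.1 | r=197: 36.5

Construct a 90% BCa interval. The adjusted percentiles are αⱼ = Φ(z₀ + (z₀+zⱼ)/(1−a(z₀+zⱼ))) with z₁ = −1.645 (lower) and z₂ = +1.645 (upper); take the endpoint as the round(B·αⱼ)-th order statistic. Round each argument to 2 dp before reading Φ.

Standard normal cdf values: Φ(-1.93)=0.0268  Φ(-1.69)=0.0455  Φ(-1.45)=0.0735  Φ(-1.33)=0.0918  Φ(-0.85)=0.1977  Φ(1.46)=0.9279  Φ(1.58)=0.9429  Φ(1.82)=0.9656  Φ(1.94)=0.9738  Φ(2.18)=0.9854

Lower: z₀ + z₁ = 0.176 + (-1.645) = -1.469; 1 − a(z₀+z₁) = 1 − (-0.017)(-1.469) = 0.9750; argument = 0.176 + (-1.469)/0.9750 = -1.3306 → -1.33.
α₁ = Φ(-1.33) = 0.0918; rank = round(200 × 0.0918) = 18; θ*₍18₎ = 30.1.
Upper: z₀ + z₂ = 1.821; 1 − a(z₀+z₂) = 1.0310; argument = 1.9423 → 1.94; α₂ = 0.9738; rank = 195; θ*₍195₎ = 36.1.

(30.1, 36.1)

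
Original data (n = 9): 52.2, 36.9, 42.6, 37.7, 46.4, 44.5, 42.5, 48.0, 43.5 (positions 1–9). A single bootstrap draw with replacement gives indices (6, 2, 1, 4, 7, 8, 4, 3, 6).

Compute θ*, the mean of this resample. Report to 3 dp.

θ* = 42.956

Resample values: 44.5, 36.9, 52.2, 37.7, 42.5, 48.0, 37.7, 42.6, 44.5.
Mean = (44.5 + 36.9 + 52.2 + 37.7 + 42.5 + 48.0 + 37.7 + 42.6 + 44.5) / 9 = 386.60 / 9 = 42.956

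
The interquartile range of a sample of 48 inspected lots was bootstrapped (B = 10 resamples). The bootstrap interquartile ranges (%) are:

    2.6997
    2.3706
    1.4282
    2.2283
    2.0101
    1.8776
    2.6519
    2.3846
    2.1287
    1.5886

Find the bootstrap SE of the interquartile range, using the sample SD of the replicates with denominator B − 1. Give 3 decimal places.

SE* = 0.421

Bootstrap SE is the standard deviation of the 10 replicate interquartile ranges.
Mean of replicates: (2.6997 + 2.3706 + 1.4282 + 2.2283 + 2.0101 + 1.8776 + 2.6519 + 2.3846 + 2.1287 + 1.5886) / 10 = 21.36830 / 10 = 2.13683
Sum of squared deviations: (+0.56287)² + (+0.23377)² + (−0.70863)² + (+0.09147)² + (−0.12673)² + (−0.25923)² + (+0.51507)² + (+0.24777)² + (−0.00813)² + (−0.54823)² = 1.59256
Variance = 1.59256 / 9 = 0.17695
SE* = √0.17695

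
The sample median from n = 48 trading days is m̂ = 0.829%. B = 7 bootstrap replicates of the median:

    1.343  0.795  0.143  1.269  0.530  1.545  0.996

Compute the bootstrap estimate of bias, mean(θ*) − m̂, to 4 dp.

mean(θ*) = (1.343 + 0.795 + 0.143 + 1.269 + 0.530 + 1.545 + 0.996) / 7 = 0.94586
bias = 0.94586 − 0.829

bias = +0.1169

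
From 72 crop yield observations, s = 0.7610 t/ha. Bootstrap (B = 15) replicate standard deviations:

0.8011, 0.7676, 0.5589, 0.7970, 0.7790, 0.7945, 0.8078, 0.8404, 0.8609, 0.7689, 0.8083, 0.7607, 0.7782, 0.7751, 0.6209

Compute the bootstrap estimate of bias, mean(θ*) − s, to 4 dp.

bias = +0.0070

mean(θ*) = (0.8011 + 0.7676 + 0.5589 + 0.7970 + 0.7790 + 0.7945 + 0.8078 + 0.8404 + 0.8609 + 0.7689 + 0.8083 + 0.7607 + 0.7782 + 0.7751 + 0.6209) / 15 = 0.76795
bias = 0.76795 − 0.7610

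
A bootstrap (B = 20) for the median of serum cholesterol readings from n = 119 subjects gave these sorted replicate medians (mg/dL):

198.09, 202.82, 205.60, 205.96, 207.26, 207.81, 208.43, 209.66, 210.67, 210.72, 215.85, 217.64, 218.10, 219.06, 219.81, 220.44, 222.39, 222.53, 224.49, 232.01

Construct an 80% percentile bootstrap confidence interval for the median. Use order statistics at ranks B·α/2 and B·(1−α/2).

α = 0.20; lower rank = 20 × 0.100 = 2; upper rank = 20 × 0.900 = 18.
The 2nd smallest replicate is 202.82; the 18th is 222.53.

(202.82, 222.53)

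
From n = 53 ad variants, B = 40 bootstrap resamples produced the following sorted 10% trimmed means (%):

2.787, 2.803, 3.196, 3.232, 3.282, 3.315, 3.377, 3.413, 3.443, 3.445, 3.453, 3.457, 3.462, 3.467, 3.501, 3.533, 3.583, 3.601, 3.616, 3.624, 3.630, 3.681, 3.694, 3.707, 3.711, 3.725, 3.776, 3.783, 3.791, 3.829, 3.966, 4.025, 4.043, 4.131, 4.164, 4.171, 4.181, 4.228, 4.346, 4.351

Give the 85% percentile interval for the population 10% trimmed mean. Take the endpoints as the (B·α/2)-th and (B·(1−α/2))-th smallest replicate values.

(3.196, 4.181)

α = 0.15; lower rank = 40 × 0.075 = 3; upper rank = 40 × 0.925 = 37.
The 3rd smallest replicate is 3.196; the 37th is 4.181.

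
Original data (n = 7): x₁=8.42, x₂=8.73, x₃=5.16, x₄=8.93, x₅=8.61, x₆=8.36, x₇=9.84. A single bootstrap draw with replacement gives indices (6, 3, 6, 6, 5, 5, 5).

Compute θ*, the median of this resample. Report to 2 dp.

Resample values: 8.36, 5.16, 8.36, 8.36, 8.61, 8.61, 8.61.
Sorted: 5.16, 8.36, 8.36, 8.36, 8.61, 8.61, 8.61
Median = middle value = 8.36

θ* = 8.36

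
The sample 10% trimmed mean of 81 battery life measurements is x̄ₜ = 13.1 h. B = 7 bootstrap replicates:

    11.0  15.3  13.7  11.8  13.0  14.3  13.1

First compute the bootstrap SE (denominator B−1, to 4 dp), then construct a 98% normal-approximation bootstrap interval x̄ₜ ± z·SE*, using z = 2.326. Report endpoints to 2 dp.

(9.71, 16.49)

Mean of replicates = 13.1714; sum of squared deviations = 12.7143; SE* = √(12.7143/6) = 1.4557
Margin = 2.326 × 1.4557 = 3.386
Interval: 13.1 ± 3.386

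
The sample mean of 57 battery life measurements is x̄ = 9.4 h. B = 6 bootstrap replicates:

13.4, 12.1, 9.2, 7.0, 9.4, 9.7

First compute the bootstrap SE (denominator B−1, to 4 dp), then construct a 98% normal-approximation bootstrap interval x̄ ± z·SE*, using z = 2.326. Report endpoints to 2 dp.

Mean of replicates = 10.1333; sum of squared deviations = 25.9533; SE* = √(25.9533/5) = 2.2783
Margin = 2.326 × 2.2783 = 5.299
Interval: 9.4 ± 5.299

(4.10, 14.70)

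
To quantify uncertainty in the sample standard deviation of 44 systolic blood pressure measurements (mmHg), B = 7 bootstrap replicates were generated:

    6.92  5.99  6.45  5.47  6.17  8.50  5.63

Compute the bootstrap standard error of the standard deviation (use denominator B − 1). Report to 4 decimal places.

SE* = 1.0284

Bootstrap SE is the standard deviation of the 7 replicate standard deviations.
Mean of replicates: (6.92 + 5.99 + 6.45 + 5.47 + 6.17 + 8.50 + 5.63) / 7 = 45.13000 / 7 = 6.44714
Sum of squared deviations: (+0.47286)² + (−0.45714)² + (+0.00286)² + (−0.97714)² + (−0.27714)² + (+2.05286)² + (−0.81714)² = 6.34614
Variance = 6.34614 / 6 = 1.05769
SE* = √1.05769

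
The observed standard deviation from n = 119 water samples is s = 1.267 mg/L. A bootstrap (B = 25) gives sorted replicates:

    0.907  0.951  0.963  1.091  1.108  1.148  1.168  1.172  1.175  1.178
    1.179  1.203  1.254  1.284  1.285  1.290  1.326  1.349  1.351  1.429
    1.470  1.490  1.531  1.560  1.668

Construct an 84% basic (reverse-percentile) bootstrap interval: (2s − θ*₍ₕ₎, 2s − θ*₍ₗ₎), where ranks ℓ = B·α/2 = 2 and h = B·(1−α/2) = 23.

(1.003, 1.583)

Percentile endpoints at ranks 2 and 23: θ*₍2₎ = 0.951, θ*₍23₎ = 1.531.
Basic interval reflects these around s:
  lower = 2 × 1.267 − 1.531 = 1.003
  upper = 2 × 1.267 − 0.951 = 1.583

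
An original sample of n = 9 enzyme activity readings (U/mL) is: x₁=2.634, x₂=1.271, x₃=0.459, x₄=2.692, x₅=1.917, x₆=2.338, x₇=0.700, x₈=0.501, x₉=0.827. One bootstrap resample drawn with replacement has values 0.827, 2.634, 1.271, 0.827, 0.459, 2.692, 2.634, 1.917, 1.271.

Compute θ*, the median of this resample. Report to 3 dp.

θ* = 1.271

Sorted: 0.459, 0.827, 0.827, 1.271, 1.271, 1.917, 2.634, 2.634, 2.692
Median = middle value = 1.271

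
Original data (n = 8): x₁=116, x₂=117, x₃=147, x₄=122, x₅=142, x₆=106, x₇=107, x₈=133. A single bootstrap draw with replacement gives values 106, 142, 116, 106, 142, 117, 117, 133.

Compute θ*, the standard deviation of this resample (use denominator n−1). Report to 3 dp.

θ* = 14.725

Mean = 122.3750; sum of squared deviations = 1517.8750
s² = 1517.8750 / 7 = 216.8393
s = √216.8393 = 14.725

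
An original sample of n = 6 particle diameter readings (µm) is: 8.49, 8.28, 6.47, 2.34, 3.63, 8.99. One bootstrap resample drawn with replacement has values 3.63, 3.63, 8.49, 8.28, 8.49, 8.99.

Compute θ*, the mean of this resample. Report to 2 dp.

θ* = 6.92

Mean = (3.63 + 3.63 + 8.49 + 8.28 + 8.49 + 8.99) / 6 = 41.510 / 6 = 6.92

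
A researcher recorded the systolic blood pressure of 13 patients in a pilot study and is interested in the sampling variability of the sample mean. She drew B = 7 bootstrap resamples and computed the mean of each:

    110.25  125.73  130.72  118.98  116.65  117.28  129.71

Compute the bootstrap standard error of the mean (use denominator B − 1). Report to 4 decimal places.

Bootstrap SE is the standard deviation of the 7 replicate means.
Mean of replicates: (110.25 + 125.73 + 130.72 + 118.98 + 116.65 + 117.28 + 129.71) / 7 = 849.32000 / 7 = 121.33143
Sum of squared deviations: (−11.08143)² + (+4.39857)² + (+9.38857)² + (−2.35143)² + (−4.68143)² + (−4.05143)² + (+8.37857)² = 344.35029
Variance = 344.35029 / 6 = 57.39171
SE* = √57.39171

SE* = 7.5757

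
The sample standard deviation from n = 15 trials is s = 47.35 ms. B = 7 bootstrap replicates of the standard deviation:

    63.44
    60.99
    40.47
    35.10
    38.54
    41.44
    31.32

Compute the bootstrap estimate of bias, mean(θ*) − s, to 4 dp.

bias = −2.8786

mean(θ*) = (63.44 + 60.99 + 40.47 + 35.10 + 38.54 + 41.44 + 31.32) / 7 = 44.47143
bias = 44.47143 − 47.35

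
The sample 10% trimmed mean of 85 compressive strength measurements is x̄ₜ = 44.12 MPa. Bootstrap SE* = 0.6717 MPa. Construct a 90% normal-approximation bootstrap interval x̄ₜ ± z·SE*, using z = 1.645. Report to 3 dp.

(43.015, 45.225)

Margin = 1.645 × 0.6717 = 1.1049
Interval: 44.12 ± 1.1049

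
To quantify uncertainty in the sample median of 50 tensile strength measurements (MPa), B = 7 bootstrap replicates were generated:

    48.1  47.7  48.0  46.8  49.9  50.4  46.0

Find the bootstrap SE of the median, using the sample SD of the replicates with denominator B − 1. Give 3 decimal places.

Bootstrap SE is the standard deviation of the 7 replicate medians.
Mean of replicates: (48.1 + 47.7 + 48.0 + 46.8 + 49.9 + 50.4 + 46.0) / 7 = 336.9000 / 7 = 48.1286
Sum of squared deviations: (−0.0286)² + (−0.4286)² + (−0.1286)² + (−1.3286)² + (+1.7714)² + (+2.2714)² + (−2.1286)² = 14.7943
Variance = 14.7943 / 6 = 2.4657
SE* = √2.4657

SE* = 1.570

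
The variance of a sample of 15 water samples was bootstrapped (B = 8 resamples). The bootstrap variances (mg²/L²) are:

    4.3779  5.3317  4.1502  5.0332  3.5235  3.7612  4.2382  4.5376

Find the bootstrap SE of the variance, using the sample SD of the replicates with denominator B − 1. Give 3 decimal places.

Bootstrap SE is the standard deviation of the 8 replicate variances.
Mean of replicates: (4.3779 + 5.3317 + 4.1502 + 5.0332 + 3.5235 + 3.7612 + 4.2382 + 4.5376) / 8 = 34.95350 / 8 = 4.36919
Sum of squared deviations: (+0.00871)² + (+0.96251)² + (−0.21899)² + (+0.66401)² + (−0.84569)² + (−0.60799)² + (−0.13099)² + (+0.16841)² = 2.54573
Variance = 2.54573 / 7 = 0.36368
SE* = √0.36368

SE* = 0.603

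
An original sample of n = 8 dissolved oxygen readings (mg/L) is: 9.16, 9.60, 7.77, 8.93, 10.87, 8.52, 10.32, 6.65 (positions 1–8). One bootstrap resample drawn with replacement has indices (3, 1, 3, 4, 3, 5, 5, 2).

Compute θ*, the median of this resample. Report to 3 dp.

Resample values: 7.77, 9.16, 7.77, 8.93, 7.77, 10.87, 10.87, 9.60.
Sorted: 7.77, 7.77, 7.77, 8.93, 9.16, 9.60, 10.87, 10.87
Median = average of the two middle values = 9.045

θ* = 9.045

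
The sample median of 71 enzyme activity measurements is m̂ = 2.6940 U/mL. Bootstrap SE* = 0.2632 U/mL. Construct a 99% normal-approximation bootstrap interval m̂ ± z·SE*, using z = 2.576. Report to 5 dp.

Margin = 2.576 × 0.2632 = 0.678003
Interval: 2.6940 ± 0.678003

(2.01600, 3.37200)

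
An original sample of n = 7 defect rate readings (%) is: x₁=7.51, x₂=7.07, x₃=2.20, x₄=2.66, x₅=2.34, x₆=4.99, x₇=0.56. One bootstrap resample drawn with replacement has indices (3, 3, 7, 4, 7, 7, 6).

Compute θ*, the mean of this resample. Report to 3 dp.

Resample values: 2.20, 2.20, 0.56, 2.66, 0.56, 0.56, 4.99.
Mean = (2.20 + 2.20 + 0.56 + 2.66 + 0.56 + 0.56 + 4.99) / 7 = 13.730 / 7 = 1.961

θ* = 1.961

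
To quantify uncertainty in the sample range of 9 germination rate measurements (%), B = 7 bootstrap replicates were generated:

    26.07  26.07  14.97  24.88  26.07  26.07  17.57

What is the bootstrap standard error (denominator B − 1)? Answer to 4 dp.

Bootstrap SE is the standard deviation of the 7 replicate ranges.
Mean of replicates: (26.07 + 26.07 + 14.97 + 24.88 + 26.07 + 26.07 + 17.57) / 7 = 161.70000 / 7 = 23.10000
Sum of squared deviations: (+2.97000)² + (+2.97000)² + (−8.13000)² + (+1.78000)² + (+2.97000)² + (+2.97000)² + (−5.53000)² = 135.12980
Variance = 135.12980 / 6 = 22.52163
SE* = √22.52163

SE* = 4.7457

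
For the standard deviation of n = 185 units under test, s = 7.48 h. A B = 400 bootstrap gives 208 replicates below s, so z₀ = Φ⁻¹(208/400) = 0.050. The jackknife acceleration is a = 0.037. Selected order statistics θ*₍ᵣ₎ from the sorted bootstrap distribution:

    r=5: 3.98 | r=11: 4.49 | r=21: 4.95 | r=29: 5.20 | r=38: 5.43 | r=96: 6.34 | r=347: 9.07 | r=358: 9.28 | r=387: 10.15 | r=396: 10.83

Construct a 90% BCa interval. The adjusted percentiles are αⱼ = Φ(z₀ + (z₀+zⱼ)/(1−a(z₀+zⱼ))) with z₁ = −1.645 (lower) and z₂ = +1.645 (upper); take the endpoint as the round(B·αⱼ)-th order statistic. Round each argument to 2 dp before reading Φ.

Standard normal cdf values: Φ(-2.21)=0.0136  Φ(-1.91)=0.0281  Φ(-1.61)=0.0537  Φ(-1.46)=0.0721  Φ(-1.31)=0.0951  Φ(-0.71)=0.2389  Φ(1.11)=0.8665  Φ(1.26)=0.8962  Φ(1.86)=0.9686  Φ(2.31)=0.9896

Lower: z₀ + z₁ = 0.050 + (-1.645) = -1.595; 1 − a(z₀+z₁) = 1 − (0.037)(-1.595) = 1.0590; argument = 0.050 + (-1.595)/1.0590 = -1.4561 → -1.46.
α₁ = Φ(-1.46) = 0.0721; rank = round(400 × 0.0721) = 29; θ*₍29₎ = 5.20.
Upper: z₀ + z₂ = 1.695; 1 − a(z₀+z₂) = 0.9373; argument = 1.8584 → 1.86; α₂ = 0.9686; rank = 387; θ*₍387₎ = 10.15.

(5.20, 10.15)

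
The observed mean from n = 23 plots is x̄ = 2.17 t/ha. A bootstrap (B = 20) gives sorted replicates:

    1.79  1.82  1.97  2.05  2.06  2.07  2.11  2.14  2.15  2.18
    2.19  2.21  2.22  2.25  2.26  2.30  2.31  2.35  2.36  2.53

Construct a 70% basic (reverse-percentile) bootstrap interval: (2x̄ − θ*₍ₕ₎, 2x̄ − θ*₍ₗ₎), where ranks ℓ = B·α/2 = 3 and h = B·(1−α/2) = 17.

(2.03, 2.37)

Percentile endpoints at ranks 3 and 17: θ*₍3₎ = 1.97, θ*₍17₎ = 2.31.
Basic interval reflects these around x̄:
  lower = 2 × 2.17 − 2.31 = 2.03
  upper = 2 × 2.17 − 1.97 = 2.37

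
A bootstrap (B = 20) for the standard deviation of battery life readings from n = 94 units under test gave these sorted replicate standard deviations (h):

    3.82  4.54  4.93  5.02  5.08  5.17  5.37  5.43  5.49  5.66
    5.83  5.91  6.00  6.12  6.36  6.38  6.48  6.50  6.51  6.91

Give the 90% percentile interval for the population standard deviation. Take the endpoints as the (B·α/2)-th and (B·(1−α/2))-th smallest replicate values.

(3.82, 6.51)

α = 0.10; lower rank = 20 × 0.050 = 1; upper rank = 20 × 0.950 = 19.
The 1st smallest replicate is 3.82; the 19th is 6.51.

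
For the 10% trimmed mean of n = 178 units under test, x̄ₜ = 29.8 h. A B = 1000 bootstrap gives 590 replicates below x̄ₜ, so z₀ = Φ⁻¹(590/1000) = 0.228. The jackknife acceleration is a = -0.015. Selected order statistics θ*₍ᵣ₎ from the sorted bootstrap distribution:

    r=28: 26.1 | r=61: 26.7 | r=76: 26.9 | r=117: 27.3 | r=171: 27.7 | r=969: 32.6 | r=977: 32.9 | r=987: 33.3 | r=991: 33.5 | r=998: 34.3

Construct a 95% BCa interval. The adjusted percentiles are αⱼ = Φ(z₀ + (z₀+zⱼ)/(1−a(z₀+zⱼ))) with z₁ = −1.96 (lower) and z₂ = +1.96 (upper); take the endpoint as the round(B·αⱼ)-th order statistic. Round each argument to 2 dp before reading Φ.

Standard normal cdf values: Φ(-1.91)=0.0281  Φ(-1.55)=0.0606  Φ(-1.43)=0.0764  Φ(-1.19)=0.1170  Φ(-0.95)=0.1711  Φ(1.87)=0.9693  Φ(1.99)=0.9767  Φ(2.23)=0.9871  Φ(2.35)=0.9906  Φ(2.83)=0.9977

(26.7, 33.5)

Lower: z₀ + z₁ = 0.228 + (-1.960) = -1.732; 1 − a(z₀+z₁) = 1 − (-0.015)(-1.732) = 0.9740; argument = 0.228 + (-1.732)/0.9740 = -1.5502 → -1.55.
α₁ = Φ(-1.55) = 0.0606; rank = round(1000 × 0.0606) = 61; θ*₍61₎ = 26.7.
Upper: z₀ + z₂ = 2.188; 1 − a(z₀+z₂) = 1.0328; argument = 2.3465 → 2.35; α₂ = 0.9906; rank = 991; θ*₍991₎ = 33.5.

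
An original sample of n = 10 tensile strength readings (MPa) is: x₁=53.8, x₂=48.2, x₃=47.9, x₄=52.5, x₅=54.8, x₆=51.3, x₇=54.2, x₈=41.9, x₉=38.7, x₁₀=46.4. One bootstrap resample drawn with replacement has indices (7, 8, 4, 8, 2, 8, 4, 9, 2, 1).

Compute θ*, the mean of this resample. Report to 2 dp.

Resample values: 54.2, 41.9, 52.5, 41.9, 48.2, 41.9, 52.5, 38.7, 48.2, 53.8.
Mean = (54.2 + 41.9 + 52.5 + 41.9 + 48.2 + 41.9 + 52.5 + 38.7 + 48.2 + 53.8) / 10 = 473.80 / 10 = 47.38

θ* = 47.38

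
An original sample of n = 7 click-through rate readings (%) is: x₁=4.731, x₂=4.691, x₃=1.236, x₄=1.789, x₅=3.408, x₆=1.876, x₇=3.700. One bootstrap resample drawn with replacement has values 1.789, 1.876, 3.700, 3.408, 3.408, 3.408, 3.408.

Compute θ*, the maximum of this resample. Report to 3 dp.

θ* = 3.700

Maximum = 3.700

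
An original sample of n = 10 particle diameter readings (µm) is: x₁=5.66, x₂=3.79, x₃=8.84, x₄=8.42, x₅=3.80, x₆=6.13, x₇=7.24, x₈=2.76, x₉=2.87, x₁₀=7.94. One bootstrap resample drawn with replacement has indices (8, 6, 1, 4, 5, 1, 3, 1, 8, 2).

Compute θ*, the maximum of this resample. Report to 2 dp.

θ* = 8.84

Resample values: 2.76, 6.13, 5.66, 8.42, 3.80, 5.66, 8.84, 5.66, 2.76, 3.79.
Maximum = 8.84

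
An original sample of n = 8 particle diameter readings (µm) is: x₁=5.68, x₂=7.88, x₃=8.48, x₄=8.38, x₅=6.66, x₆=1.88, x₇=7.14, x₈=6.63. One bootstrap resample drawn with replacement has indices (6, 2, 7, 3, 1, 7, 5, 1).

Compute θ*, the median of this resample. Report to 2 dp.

θ* = 6.90

Resample values: 1.88, 7.88, 7.14, 8.48, 5.68, 7.14, 6.66, 5.68.
Sorted: 1.88, 5.68, 5.68, 6.66, 7.14, 7.14, 7.88, 8.48
Median = average of the two middle values = 6.90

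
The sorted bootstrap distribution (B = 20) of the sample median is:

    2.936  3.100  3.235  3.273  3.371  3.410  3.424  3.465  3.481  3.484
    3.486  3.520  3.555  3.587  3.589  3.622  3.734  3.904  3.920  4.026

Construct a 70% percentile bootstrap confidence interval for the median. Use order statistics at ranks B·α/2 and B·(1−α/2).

α = 0.30; lower rank = 20 × 0.150 = 3; upper rank = 20 × 0.850 = 17.
The 3rd smallest replicate is 3.235; the 17th is 3.734.

(3.235, 3.734)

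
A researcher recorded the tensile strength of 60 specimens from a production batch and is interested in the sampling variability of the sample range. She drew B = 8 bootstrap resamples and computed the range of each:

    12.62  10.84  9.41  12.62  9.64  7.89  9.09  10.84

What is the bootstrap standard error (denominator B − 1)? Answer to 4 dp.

Bootstrap SE is the standard deviation of the 8 replicate ranges.
Mean of replicates: (12.62 + 10.84 + 9.41 + 12.62 + 9.64 + 7.89 + 9.09 + 10.84) / 8 = 82.95000 / 8 = 10.36875
Sum of squared deviations: (+2.25125)² + (+0.47125)² + (−0.95875)² + (+2.25125)² + (−0.72875)² + (−2.47875)² + (−1.27875)² + (+0.47125)² = 19.81009
Variance = 19.81009 / 7 = 2.83001
SE* = √2.83001

SE* = 1.6823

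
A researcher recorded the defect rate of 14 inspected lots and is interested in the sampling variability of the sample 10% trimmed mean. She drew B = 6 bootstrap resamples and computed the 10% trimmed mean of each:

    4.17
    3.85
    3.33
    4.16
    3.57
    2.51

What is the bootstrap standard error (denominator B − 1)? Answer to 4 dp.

SE* = 0.6266

Bootstrap SE is the standard deviation of the 6 replicate 10% trimmed means.
Mean of replicates: (4.17 + 3.85 + 3.33 + 4.16 + 3.57 + 2.51) / 6 = 21.59000 / 6 = 3.59833
Sum of squared deviations: (+0.57167)² + (+0.25167)² + (−0.26833)² + (+0.56167)² + (−0.02833)² + (−1.08833)² = 1.96288
Variance = 1.96288 / 5 = 0.39258
SE* = √0.39258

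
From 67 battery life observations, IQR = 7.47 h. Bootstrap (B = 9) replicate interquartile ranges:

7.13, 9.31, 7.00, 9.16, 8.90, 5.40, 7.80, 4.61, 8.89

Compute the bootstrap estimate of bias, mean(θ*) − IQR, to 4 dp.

bias = +0.1078

mean(θ*) = (7.13 + 9.31 + 7.00 + 9.16 + 8.90 + 5.40 + 7.80 + 4.61 + 8.89) / 9 = 7.57778
bias = 7.57778 − 7.47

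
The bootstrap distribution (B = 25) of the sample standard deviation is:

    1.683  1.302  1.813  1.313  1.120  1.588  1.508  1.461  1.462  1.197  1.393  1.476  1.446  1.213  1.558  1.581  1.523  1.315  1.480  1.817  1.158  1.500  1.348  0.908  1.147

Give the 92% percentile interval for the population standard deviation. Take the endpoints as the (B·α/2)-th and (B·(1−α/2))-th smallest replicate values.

(0.908, 1.813)

Sorted replicates: 0.908, 1.120, 1.147, 1.158, 1.197, 1.213, 1.302, 1.313, 1.315, 1.348, 1.393, 1.446, 1.461, 1.462, 1.476, 1.480, 1.500, 1.508, 1.523, 1.558, 1.581, 1.588, 1.683, 1.813, 1.817
α = 0.08; lower rank = 25 × 0.040 = 1; upper rank = 25 × 0.960 = 24.
The 1st smallest replicate is 0.908; the 24th is 1.813.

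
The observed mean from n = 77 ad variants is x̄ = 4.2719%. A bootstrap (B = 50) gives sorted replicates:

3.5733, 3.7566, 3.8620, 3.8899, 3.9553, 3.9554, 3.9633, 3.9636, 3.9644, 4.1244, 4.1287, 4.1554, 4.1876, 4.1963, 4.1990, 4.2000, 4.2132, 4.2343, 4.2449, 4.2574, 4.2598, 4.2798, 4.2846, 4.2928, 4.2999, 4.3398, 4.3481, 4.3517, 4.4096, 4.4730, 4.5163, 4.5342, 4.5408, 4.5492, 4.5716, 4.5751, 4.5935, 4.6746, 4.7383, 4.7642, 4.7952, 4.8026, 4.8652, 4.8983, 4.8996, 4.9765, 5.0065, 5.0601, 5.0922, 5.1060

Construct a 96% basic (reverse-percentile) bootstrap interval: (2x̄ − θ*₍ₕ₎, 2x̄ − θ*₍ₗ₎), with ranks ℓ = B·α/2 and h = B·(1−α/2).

Percentile endpoints at ranks 1 and 49: θ*₍1₎ = 3.5733, θ*₍49₎ = 5.0922.
Basic interval reflects these around x̄:
  lower = 2 × 4.2719 − 5.0922 = 3.4516
  upper = 2 × 4.2719 − 3.5733 = 4.9705

(3.4516, 4.9705)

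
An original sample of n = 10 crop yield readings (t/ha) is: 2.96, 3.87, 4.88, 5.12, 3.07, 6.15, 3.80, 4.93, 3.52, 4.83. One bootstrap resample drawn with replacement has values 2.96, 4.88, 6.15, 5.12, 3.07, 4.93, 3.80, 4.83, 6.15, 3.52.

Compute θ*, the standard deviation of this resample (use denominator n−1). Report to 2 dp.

Mean = 4.5410; sum of squared deviations = 12.1177
s² = 12.1177 / 9 = 1.3464
s = √1.3464 = 1.16

θ* = 1.16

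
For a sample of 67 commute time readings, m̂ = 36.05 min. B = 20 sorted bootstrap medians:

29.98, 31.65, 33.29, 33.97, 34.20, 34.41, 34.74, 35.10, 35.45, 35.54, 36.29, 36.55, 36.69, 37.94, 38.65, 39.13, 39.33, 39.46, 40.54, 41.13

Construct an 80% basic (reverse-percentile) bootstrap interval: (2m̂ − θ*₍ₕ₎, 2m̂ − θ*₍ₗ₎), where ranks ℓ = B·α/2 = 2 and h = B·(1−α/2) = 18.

Percentile endpoints at ranks 2 and 18: θ*₍2₎ = 31.65, θ*₍18₎ = 39.46.
Basic interval reflects these around m̂:
  lower = 2 × 36.05 − 39.46 = 32.64
  upper = 2 × 36.05 − 31.65 = 40.45

(32.64, 40.45)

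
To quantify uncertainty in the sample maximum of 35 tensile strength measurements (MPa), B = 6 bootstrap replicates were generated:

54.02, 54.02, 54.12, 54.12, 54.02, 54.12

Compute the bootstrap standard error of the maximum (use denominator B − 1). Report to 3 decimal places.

SE* = 0.055

Bootstrap SE is the standard deviation of the 6 replicate maximums.
Mean of replicates: (54.02 + 54.02 + 54.12 + 54.12 + 54.02 + 54.12) / 6 = 324.4200 / 6 = 54.0700
Sum of squared deviations: (−0.0500)² + (−0.0500)² + (+0.0500)² + (+0.0500)² + (−0.0500)² + (+0.0500)² = 0.0150
Variance = 0.0150 / 5 = 0.0030
SE* = √0.0030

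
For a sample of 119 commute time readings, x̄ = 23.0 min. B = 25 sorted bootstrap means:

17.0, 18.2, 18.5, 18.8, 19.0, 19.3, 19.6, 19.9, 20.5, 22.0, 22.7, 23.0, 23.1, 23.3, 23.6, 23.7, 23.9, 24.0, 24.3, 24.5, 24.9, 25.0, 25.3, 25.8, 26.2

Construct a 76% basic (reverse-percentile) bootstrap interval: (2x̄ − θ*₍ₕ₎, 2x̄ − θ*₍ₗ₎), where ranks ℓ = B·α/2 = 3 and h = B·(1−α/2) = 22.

(21.0, 27.5)

Percentile endpoints at ranks 3 and 22: θ*₍3₎ = 18.5, θ*₍22₎ = 25.0.
Basic interval reflects these around x̄:
  lower = 2 × 23.0 − 25.0 = 21.0
  upper = 2 × 23.0 − 18.5 = 27.5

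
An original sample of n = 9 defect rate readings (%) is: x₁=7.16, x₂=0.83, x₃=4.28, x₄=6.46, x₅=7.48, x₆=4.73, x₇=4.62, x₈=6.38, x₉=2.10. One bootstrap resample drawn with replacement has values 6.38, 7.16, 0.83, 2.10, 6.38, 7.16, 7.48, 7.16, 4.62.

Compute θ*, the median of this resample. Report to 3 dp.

θ* = 6.380

Sorted: 0.83, 2.10, 4.62, 6.38, 6.38, 7.16, 7.16, 7.16, 7.48
Median = middle value = 6.380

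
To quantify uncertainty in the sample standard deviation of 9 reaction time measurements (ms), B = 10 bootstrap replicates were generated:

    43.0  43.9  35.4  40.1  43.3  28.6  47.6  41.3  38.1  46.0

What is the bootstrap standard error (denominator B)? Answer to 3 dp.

SE* = 5.291

Bootstrap SE is the standard deviation of the 10 replicate standard deviations.
Mean of replicates: (43.0 + 43.9 + 35.4 + 40.1 + 43.3 + 28.6 + 47.6 + 41.3 + 38.1 + 46.0) / 10 = 407.3000 / 10 = 40.7300
Sum of squared deviations: (+2.2700)² + (+3.1700)² + (−5.3300)² + (−0.6300)² + (+2.5700)² + (−12.1300)² + (+6.8700)² + (+0.5700)² + (−2.6300)² + (+5.2700)² = 279.9610
Variance = 279.9610 / 10 = 27.9961
SE* = √27.9961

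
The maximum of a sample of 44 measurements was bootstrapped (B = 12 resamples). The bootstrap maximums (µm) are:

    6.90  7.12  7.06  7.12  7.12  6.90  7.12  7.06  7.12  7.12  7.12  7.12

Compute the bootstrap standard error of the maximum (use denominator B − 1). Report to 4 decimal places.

SE* = 0.0841

Bootstrap SE is the standard deviation of the 12 replicate maximums.
Mean of replicates: (6.90 + 7.12 + 7.06 + 7.12 + 7.12 + 6.90 + 7.12 + 7.06 + 7.12 + 7.12 + 7.12 + 7.12) / 12 = 84.88000 / 12 = 7.07333
Sum of squared deviations: (−0.17333)² + (+0.04667)² + (−0.01333)² + (+0.04667)² + (+0.04667)² + (−0.17333)² + (+0.04667)² + (−0.01333)² + (+0.04667)² + (+0.04667)² + (+0.04667)² + (+0.04667)² = 0.07787
Variance = 0.07787 / 11 = 0.00708
SE* = √0.00708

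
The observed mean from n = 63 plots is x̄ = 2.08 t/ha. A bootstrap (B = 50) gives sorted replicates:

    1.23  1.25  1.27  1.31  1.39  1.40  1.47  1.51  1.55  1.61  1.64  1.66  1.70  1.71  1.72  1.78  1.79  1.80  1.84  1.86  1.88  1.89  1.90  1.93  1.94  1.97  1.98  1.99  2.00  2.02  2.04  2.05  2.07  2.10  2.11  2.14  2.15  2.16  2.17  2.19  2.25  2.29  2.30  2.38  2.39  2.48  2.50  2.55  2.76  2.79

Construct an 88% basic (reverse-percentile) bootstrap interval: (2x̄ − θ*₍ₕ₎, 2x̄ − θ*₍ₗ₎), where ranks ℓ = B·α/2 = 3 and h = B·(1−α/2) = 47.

(1.66, 2.89)

Percentile endpoints at ranks 3 and 47: θ*₍3₎ = 1.27, θ*₍47₎ = 2.50.
Basic interval reflects these around x̄:
  lower = 2 × 2.08 − 2.50 = 1.66
  upper = 2 × 2.08 − 1.27 = 2.89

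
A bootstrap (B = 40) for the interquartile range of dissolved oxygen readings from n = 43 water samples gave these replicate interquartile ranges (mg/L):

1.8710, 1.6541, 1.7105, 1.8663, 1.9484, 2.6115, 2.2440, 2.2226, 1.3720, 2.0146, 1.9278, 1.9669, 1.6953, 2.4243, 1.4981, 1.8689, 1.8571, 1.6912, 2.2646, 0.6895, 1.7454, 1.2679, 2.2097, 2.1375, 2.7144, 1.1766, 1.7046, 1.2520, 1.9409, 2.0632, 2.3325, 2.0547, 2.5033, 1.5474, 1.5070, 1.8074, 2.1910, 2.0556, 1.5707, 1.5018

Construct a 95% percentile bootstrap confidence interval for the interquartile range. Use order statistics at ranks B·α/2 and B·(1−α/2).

(0.6895, 2.6115)

Sorted replicates: 0.6895, 1.1766, 1.2520, 1.2679, 1.3720, 1.4981, 1.5018, 1.5070, 1.5474, 1.5707, 1.6541, 1.6912, 1.6953, 1.7046, 1.7105, 1.7454, 1.8074, 1.8571, 1.8663, 1.8689, 1.8710, 1.9278, 1.9409, 1.9484, 1.9669, 2.0146, 2.0547, 2.0556, 2.0632, 2.1375, 2.1910, 2.2097, 2.2226, 2.2440, 2.2646, 2.3325, 2.4243, 2.5033, 2.6115, 2.7144
α = 0.05; lower rank = 40 × 0.025 = 1; upper rank = 40 × 0.975 = 39.
The 1st smallest replicate is 0.6895; the 39th is 2.6115.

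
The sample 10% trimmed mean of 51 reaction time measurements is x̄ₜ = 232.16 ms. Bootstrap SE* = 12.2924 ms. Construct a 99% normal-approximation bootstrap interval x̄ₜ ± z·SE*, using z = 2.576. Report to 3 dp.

Margin = 2.576 × 12.2924 = 31.6652
Interval: 232.16 ± 31.6652

(200.495, 263.825)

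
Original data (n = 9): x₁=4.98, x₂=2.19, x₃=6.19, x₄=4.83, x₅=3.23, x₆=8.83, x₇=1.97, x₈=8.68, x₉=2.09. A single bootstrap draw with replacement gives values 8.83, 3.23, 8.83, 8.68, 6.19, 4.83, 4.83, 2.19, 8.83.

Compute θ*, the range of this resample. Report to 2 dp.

θ* = 6.64

Range = 8.83 − 2.19 = 6.64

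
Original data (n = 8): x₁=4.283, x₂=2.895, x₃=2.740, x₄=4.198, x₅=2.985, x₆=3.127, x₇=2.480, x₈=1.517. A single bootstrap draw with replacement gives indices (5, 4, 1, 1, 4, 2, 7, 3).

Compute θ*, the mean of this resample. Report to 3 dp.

θ* = 3.508

Resample values: 2.985, 4.198, 4.283, 4.283, 4.198, 2.895, 2.480, 2.740.
Mean = (2.985 + 4.198 + 4.283 + 4.283 + 4.198 + 2.895 + 2.480 + 2.740) / 8 = 28.0620 / 8 = 3.508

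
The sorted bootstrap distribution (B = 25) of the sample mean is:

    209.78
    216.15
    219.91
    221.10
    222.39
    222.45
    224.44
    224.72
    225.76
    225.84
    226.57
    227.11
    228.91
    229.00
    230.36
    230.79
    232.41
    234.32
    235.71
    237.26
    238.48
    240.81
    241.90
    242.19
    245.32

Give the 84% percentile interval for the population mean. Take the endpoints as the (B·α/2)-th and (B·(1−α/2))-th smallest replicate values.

α = 0.16; lower rank = 25 × 0.080 = 2; upper rank = 25 × 0.920 = 23.
The 2nd smallest replicate is 216.15; the 23rd is 241.90.

(216.15, 241.90)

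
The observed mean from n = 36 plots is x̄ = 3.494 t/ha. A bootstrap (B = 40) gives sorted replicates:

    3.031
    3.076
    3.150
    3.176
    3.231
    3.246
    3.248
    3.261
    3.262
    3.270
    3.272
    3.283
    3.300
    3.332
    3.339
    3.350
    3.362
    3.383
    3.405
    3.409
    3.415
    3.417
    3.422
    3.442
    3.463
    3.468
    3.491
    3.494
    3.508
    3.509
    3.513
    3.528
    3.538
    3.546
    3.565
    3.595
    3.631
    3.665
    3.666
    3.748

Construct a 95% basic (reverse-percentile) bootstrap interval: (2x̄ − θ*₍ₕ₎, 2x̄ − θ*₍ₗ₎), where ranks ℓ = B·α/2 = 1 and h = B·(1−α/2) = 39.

Percentile endpoints at ranks 1 and 39: θ*₍1₎ = 3.031, θ*₍39₎ = 3.666.
Basic interval reflects these around x̄:
  lower = 2 × 3.494 − 3.666 = 3.322
  upper = 2 × 3.494 − 3.031 = 3.957

(3.322, 3.957)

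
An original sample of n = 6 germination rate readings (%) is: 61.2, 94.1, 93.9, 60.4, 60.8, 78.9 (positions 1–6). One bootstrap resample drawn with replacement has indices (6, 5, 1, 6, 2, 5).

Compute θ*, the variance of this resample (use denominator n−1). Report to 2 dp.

Resample values: 78.9, 60.8, 61.2, 78.9, 94.1, 60.8.
Mean = 72.4500; sum of squared deviations = 949.9350
s² = 949.9350 / 5 = 189.9870

θ* = 189.99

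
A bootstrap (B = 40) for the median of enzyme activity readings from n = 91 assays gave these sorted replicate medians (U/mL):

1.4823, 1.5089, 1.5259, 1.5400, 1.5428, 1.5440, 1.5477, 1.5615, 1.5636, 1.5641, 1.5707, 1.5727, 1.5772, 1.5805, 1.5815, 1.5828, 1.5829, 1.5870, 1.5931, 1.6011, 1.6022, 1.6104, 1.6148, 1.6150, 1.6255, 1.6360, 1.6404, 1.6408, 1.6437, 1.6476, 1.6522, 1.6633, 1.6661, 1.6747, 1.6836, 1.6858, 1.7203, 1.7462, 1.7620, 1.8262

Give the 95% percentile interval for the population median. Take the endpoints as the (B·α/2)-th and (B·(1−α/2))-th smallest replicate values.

(1.4823, 1.7620)

α = 0.05; lower rank = 40 × 0.025 = 1; upper rank = 40 × 0.975 = 39.
The 1st smallest replicate is 1.4823; the 39th is 1.7620.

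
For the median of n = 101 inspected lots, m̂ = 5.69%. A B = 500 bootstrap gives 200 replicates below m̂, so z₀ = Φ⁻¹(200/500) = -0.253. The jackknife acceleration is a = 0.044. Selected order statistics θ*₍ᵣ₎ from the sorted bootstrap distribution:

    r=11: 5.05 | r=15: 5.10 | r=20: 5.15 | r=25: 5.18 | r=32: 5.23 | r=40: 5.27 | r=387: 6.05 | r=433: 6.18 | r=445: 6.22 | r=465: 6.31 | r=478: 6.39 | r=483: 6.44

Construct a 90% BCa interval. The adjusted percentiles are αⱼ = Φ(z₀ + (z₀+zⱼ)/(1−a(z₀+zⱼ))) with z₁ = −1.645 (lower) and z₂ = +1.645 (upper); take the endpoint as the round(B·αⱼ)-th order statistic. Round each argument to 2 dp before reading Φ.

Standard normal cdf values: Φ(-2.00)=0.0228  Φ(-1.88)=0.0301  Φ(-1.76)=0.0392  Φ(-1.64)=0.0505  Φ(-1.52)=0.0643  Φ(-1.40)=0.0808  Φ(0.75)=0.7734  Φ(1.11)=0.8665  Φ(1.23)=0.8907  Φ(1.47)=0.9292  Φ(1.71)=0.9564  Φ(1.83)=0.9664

(5.05, 6.22)

Lower: z₀ + z₁ = -0.253 + (-1.645) = -1.898; 1 − a(z₀+z₁) = 1 − (0.044)(-1.898) = 1.0835; argument = -0.253 + (-1.898)/1.0835 = -2.0047 → -2.00.
α₁ = Φ(-2.00) = 0.0228; rank = round(500 × 0.0228) = 11; θ*₍11₎ = 5.05.
Upper: z₀ + z₂ = 1.392; 1 − a(z₀+z₂) = 0.9388; argument = 1.2298 → 1.23; α₂ = 0.8907; rank = 445; θ*₍445₎ = 6.22.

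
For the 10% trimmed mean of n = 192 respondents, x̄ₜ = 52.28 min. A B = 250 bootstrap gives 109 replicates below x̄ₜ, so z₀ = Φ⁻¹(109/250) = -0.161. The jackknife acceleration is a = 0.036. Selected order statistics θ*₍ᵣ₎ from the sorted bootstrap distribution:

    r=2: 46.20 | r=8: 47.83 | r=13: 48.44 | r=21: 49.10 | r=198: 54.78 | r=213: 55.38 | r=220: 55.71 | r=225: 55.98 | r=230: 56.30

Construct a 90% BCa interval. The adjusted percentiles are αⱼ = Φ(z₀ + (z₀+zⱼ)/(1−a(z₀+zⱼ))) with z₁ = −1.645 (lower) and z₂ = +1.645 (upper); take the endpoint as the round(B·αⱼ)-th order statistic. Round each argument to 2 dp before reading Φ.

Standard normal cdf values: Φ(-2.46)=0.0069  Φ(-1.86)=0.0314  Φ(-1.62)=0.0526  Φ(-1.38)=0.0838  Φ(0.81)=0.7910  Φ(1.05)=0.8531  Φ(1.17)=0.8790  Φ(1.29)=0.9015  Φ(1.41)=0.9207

Lower: z₀ + z₁ = -0.161 + (-1.645) = -1.806; 1 − a(z₀+z₁) = 1 − (0.036)(-1.806) = 1.0650; argument = -0.161 + (-1.806)/1.0650 = -1.8567 → -1.86.
α₁ = Φ(-1.86) = 0.0314; rank = round(250 × 0.0314) = 8; θ*₍8₎ = 47.83.
Upper: z₀ + z₂ = 1.484; 1 − a(z₀+z₂) = 0.9466; argument = 1.4068 → 1.41; α₂ = 0.9207; rank = 230; θ*₍230₎ = 56.30.

(47.83, 56.30)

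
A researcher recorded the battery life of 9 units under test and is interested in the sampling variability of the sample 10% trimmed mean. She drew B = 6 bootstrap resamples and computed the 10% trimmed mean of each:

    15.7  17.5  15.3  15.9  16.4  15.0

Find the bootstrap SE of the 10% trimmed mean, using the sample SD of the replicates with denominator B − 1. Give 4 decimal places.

Bootstrap SE is the standard deviation of the 6 replicate 10% trimmed means.
Mean of replicates: (15.7 + 17.5 + 15.3 + 15.9 + 16.4 + 15.0) / 6 = 95.80000 / 6 = 15.96667
Sum of squared deviations: (−0.26667)² + (+1.53333)² + (−0.66667)² + (−0.06667)² + (+0.43333)² + (−0.96667)² = 3.99333
Variance = 3.99333 / 5 = 0.79867
SE* = √0.79867

SE* = 0.8937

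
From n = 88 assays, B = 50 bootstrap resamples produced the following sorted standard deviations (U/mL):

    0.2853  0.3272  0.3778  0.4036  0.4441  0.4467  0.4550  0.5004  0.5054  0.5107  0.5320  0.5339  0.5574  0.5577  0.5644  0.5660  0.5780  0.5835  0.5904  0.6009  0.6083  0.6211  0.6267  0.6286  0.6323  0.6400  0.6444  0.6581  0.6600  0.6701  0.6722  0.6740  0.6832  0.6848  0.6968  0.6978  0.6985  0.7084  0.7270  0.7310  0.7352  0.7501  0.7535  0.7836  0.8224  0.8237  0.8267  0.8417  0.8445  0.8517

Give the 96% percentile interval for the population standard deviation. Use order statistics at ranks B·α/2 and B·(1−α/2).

α = 0.04; lower rank = 50 × 0.020 = 1; upper rank = 50 × 0.980 = 49.
The 1st smallest replicate is 0.2853; the 49th is 0.8445.

(0.2853, 0.8445)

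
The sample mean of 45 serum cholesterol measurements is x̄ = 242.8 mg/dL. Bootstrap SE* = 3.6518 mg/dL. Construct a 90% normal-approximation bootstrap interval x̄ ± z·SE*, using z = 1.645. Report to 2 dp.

Margin = 1.645 × 3.6518 = 6.007
Interval: 242.8 ± 6.007

(236.79, 248.81)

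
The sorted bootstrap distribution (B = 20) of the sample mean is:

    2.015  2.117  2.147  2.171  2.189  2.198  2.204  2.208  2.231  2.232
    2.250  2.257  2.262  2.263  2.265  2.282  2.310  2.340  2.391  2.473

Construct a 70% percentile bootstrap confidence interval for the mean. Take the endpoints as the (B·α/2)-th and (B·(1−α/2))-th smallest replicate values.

α = 0.30; lower rank = 20 × 0.150 = 3; upper rank = 20 × 0.850 = 17.
The 3rd smallest replicate is 2.147; the 17th is 2.310.

(2.147, 2.310)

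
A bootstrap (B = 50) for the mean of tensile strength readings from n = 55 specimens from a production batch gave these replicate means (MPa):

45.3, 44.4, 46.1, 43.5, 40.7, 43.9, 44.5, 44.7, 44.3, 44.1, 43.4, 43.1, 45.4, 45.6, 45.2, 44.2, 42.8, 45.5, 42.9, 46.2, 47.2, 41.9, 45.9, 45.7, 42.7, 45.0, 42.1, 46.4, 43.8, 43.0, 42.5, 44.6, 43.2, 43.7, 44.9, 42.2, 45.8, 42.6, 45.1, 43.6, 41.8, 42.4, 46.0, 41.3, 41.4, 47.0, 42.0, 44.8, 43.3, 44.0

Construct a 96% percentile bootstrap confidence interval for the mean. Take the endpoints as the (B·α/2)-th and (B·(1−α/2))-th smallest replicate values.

Sorted replicates: 40.7, 41.3, 41.4, 41.8, 41.9, 42.0, 42.1, 42.2, 42.4, 42.5, 42.6, 42.7, 42.8, 42.9, 43.0, 43.1, 43.2, 43.3, 43.4, 43.5, 43.6, 43.7, 43.8, 43.9, 44.0, 44.1, 44.2, 44.3, 44.4, 44.5, 44.6, 44.7, 44.8, 44.9, 45.0, 45.1, 45.2, 45.3, 45.4, 45.5, 45.6, 45.7, 45.8, 45.9, 46.0, 46.1, 46.2, 46.4, 47.0, 47.2
α = 0.04; lower rank = 50 × 0.020 = 1; upper rank = 50 × 0.980 = 49.
The 1st smallest replicate is 40.7; the 49th is 47.0.

(40.7, 47.0)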